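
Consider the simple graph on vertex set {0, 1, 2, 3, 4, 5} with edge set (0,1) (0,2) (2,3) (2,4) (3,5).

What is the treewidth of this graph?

1

A width-1 tree decomposition is:
Bags: B1 = {0, 1}  B2 = {0, 2}  B3 = {2, 4}  B4 = {2, 3}  B5 = {3, 5}
Tree: B1–B2, B2–B3, B3–B4, B4–B5
Every bag has size at most 2, so the width is 2 − 1 = 1 and tw(G) ≤ 1. Any graph with an edge has treewidth ≥ 1, and G has the edge 0–1. The upper and lower bounds meet at 1, so that is the treewidth.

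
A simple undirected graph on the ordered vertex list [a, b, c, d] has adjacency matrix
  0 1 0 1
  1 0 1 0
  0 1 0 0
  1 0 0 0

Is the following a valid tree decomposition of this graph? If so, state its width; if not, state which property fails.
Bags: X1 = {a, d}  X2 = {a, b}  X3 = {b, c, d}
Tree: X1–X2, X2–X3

No — bags containing vertex d are not connected in the tree.

A tree decomposition must satisfy three properties: every vertex lies in some bag; for every edge, both endpoints lie together in some bag; and for every vertex, the bags containing it form a connected subtree. Here bags containing vertex d are not connected in the tree, so the decomposition is invalid.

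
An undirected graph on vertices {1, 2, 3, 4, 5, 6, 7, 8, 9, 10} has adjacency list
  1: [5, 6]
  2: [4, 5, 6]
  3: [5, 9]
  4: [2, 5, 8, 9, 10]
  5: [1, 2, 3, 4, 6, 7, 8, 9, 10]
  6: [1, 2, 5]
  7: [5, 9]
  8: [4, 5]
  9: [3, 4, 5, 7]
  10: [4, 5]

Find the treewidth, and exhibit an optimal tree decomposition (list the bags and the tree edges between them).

The largest bag has 3 vertices, giving width 2; this decomposition certifies tw(G) ≤ 2. On the other hand G contains the 3-clique {1, 5, 6}. A clique must lie in a single bag of any decomposition, so no decomposition can have width below 2. Therefore the treewidth is 2.

Treewidth 2.
One such decomposition:
Bags: B1 = {4, 5, 9}  B2 = {3, 5, 9}  B3 = {2, 4, 5}  B4 = {4, 5, 10}  B5 = {4, 5, 8}  B6 = {2, 5, 6}  B7 = {1, 5, 6}  B8 = {5, 7, 9}
Tree: B1–B2, B1–B3, B3–B4, B3–B5, B3–B6, B6–B7, B2–B8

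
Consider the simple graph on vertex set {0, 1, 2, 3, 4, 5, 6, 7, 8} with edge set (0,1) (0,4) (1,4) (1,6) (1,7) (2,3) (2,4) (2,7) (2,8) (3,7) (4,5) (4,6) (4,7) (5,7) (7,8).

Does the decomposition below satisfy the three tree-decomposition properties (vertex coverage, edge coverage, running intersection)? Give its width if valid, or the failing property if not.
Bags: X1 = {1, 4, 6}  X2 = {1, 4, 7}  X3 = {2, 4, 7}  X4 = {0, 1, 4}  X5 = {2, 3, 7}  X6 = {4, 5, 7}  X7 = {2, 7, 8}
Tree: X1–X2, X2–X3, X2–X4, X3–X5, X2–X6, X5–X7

Yes; width 2.

Checking the three conditions: (i) the bags cover all of {0, 1, 2, 3, 4, 5, 6, 7, 8}; (ii) for each edge, some bag contains both endpoints; (iii) the bags containing any fixed vertex form a subtree. All hold, so the decomposition is valid with width 3 − 1 = 2.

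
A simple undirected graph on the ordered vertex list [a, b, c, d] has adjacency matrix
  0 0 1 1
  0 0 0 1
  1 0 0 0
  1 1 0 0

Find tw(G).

1

A width-1 tree decomposition is:
Bags: B1 = {a, c}  B2 = {a, d}  B3 = {b, d}
Tree: B1–B2, B2–B3
Each bag holds 2 vertices, so the decomposition has width 1, which upper-bounds the treewidth. G has an edge, so its treewidth is at least 1. The upper and lower bounds meet at 1, so that is the treewidth.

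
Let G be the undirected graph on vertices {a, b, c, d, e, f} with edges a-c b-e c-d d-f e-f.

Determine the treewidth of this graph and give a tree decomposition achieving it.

The largest bag has 2 vertices, giving width 1; this decomposition certifies tw(G) ≤ 1. G has an edge, so its treewidth is at least 1. The upper and lower bounds meet at 1, so that is the treewidth.

Treewidth 1.
One optimal decomposition is:
Bags: B1 = {b, e}  B2 = {e, f}  B3 = {d, f}  B4 = {c, d}  B5 = {a, c}
Tree: B1–B2, B2–B3, B3–B4, B4–B5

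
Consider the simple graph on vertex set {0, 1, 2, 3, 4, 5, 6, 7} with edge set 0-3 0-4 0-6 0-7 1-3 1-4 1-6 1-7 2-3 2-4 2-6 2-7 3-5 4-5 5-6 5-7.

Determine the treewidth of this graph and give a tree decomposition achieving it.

Treewidth 4.
One optimal decomposition is:
Bags: B1 = {1, 3, 4, 6, 7}  B2 = {0, 3, 4, 6, 7}  B3 = {2, 3, 4, 6, 7}  B4 = {3, 4, 5, 6, 7}
Tree: B1–B2, B2–B3, B3–B4

Each bag holds 5 vertices, so the decomposition has width 4, which upper-bounds the treewidth. For the lower bound: the 5 vertex sets {1,7}, {0,6}, {2,4}, {3}, {5} are disjoint, each induces a connected subgraph, and every pair is joined by at least one edge of G. Contracting each set to a single vertex therefore yields K_{5} as a minor, and since treewidth is minor-monotone, tw(G) ≥ tw(K_{5}) = 4. The upper and lower bounds meet at 4, so that is the treewidth.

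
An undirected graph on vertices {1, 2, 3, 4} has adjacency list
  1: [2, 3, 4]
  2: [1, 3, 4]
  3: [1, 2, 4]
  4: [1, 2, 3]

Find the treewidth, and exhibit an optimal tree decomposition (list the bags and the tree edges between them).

Treewidth 3.
One optimal decomposition is:
Bags: B1 = {1, 2, 3, 4}
Tree: (single bag)

With just one bag of size 4, the width is 4 − 1 = 3, so tw(G) ≤ 3. On the other hand G contains the 4-clique {1, 2, 3, 4}. A clique must lie in a single bag of any decomposition, so no decomposition can have width below 3. The upper and lower bounds meet at 3, so that is the treewidth.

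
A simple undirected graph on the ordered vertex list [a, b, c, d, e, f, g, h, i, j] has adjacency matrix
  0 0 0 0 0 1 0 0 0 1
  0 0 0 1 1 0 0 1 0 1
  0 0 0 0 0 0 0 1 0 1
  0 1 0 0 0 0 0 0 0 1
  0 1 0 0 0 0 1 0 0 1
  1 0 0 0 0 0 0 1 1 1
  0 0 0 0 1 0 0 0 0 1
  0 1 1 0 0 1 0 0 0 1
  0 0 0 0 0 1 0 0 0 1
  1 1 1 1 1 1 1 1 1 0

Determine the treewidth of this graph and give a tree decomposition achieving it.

Treewidth 2.
One such decomposition:
Bags: B1 = {b, e, j}  B2 = {b, d, j}  B3 = {b, h, j}  B4 = {e, g, j}  B5 = {f, h, j}  B6 = {a, f, j}  B7 = {c, h, j}  B8 = {f, i, j}
Tree: B1–B2, B1–B3, B1–B4, B3–B5, B5–B6, B5–B7, B5–B8

The largest bag has 3 vertices, giving width 2; this decomposition certifies tw(G) ≤ 2. On the other hand G contains the 3-clique {b, d, j}. A clique must lie in a single bag of any decomposition, so no decomposition can have width below 2. Hence tw(G) = 2 exactly.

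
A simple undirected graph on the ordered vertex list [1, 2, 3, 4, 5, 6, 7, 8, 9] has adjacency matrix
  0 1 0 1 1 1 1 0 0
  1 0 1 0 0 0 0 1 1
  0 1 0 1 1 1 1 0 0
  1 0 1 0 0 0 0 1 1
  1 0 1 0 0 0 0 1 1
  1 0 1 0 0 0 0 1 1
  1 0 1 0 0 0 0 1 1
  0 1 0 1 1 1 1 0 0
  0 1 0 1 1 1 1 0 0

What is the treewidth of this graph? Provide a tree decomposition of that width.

Every bag has size at most 5, so the width is 5 − 1 = 4 and tw(G) ≤ 4. For the lower bound: the 5 vertex sets {4,8}, {1,7}, {6,9}, {3}, {2} are disjoint, each induces a connected subgraph, and every pair is joined by at least one edge of G. Contracting each set to a single vertex therefore yields K_{5} as a minor, and since treewidth is minor-monotone, tw(G) ≥ tw(K_{5}) = 4. Therefore the treewidth is 4.

Treewidth 4.
Bags: B1 = {1, 3, 4, 8, 9}  B2 = {1, 3, 7, 8, 9}  B3 = {1, 3, 6, 8, 9}  B4 = {1, 2, 3, 8, 9}  B5 = {1, 3, 5, 8, 9}
Tree: B1–B2, B2–B3, B3–B4, B4–B5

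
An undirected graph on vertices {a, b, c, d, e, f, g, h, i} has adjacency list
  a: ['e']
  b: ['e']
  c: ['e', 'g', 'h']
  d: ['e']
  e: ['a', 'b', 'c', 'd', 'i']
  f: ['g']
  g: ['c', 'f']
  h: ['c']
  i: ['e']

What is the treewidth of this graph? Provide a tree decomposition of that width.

Every bag has size at most 2, so the width is 2 − 1 = 1 and tw(G) ≤ 1. Any graph with an edge has treewidth ≥ 1, and G has the edge b–e. Therefore the treewidth is 1.

Treewidth 1.
One such decomposition:
Bags: B1 = {b, e}  B2 = {c, e}  B3 = {e, i}  B4 = {c, g}  B5 = {a, e}  B6 = {f, g}  B7 = {d, e}  B8 = {c, h}
Tree: B1–B2, B1–B3, B2–B4, B1–B5, B4–B6, B2–B7, B4–B8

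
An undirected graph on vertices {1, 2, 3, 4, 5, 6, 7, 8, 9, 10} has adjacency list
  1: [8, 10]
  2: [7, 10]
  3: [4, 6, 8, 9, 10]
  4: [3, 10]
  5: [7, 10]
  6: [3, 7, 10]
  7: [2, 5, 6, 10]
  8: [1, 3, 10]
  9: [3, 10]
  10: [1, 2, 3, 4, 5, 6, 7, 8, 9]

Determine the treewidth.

A width-2 tree decomposition is:
Bags: B1 = {3, 8, 10}  B2 = {1, 8, 10}  B3 = {3, 4, 10}  B4 = {3, 9, 10}  B5 = {3, 6, 10}  B6 = {6, 7, 10}  B7 = {2, 7, 10}  B8 = {5, 7, 10}
Tree: B1–B2, B1–B3, B1–B4, B4–B5, B5–B6, B6–B7, B7–B8
The largest bag has 3 vertices, giving width 2; this decomposition certifies tw(G) ≤ 2. Conversely, {1, 8, 10} is a clique of size 3, and the vertices of any clique must share a bag in every tree decomposition; so some bag has ≥ 3 vertices and tw(G) ≥ 2. Combining the bounds, tw(G) = 2.

2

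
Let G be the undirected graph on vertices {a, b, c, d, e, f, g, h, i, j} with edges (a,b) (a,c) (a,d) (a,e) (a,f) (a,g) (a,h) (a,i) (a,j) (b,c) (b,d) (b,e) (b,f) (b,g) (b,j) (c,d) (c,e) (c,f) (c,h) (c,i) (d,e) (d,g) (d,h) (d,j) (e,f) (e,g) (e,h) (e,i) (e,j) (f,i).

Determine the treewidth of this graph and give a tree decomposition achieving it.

Treewidth 4.
Bags: B1 = {a, b, c, d, e}  B2 = {a, b, c, e, f}  B3 = {a, b, d, e, j}  B4 = {a, c, e, f, i}  B5 = {a, b, d, e, g}  B6 = {a, c, d, e, h}
Tree: B1–B2, B1–B3, B2–B4, B1–B5, B1–B6

The largest bag has 5 vertices, giving width 4; this decomposition certifies tw(G) ≤ 4. On the other hand G contains the 5-clique {a, c, d, e, h}. A clique must lie in a single bag of any decomposition, so no decomposition can have width below 4. Therefore the treewidth is 4.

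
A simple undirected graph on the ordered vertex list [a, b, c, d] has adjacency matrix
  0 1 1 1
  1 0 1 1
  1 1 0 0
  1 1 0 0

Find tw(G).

2

A width-2 tree decomposition is:
Bags: B1 = {a, b, d}  B2 = {a, b, c}
Tree: B1–B2
The largest bag has 3 vertices, giving width 2; this decomposition certifies tw(G) ≤ 2. On the other hand G contains the 3-clique {a, b, d}. A clique must lie in a single bag of any decomposition, so no decomposition can have width below 2. Hence tw(G) = 2 exactly.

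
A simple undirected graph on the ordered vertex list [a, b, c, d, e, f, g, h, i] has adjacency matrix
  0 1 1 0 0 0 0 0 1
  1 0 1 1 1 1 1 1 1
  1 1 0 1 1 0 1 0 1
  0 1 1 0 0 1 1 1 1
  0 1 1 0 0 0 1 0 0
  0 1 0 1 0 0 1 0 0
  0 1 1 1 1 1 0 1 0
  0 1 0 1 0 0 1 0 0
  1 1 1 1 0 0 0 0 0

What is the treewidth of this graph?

3

A width-3 tree decomposition is:
Bags: B1 = {b, d, f, g}  B2 = {b, d, g, h}  B3 = {b, c, d, g}  B4 = {b, c, d, i}  B5 = {b, c, e, g}  B6 = {a, b, c, i}
Tree: B1–B2, B2–B3, B3–B4, B3–B5, B4–B6
The largest bag has 4 vertices, giving width 3; this decomposition certifies tw(G) ≤ 3. On the other hand G contains the 4-clique {b, d, g, h}. A clique must lie in a single bag of any decomposition, so no decomposition can have width below 3. Therefore the treewidth is 3.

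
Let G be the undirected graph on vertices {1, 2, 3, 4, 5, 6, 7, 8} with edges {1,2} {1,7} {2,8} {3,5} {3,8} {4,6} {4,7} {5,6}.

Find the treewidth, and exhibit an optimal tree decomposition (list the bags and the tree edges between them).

Treewidth 2.
One optimal decomposition is:
Bags: B1 = {4, 6, 7}  B2 = {5, 6, 7}  B3 = {3, 5, 7}  B4 = {3, 7, 8}  B5 = {2, 7, 8}  B6 = {1, 2, 7}
Tree: B1–B2, B2–B3, B3–B4, B4–B5, B5–B6

The largest bag has 3 vertices, giving width 2; this decomposition certifies tw(G) ≤ 2. Since 7–4–6–5–3–8–2–1–7 is a cycle in G, G is not acyclic. Forests are exactly the graphs of treewidth ≤ 1, so tw(G) ≥ 2. The upper and lower bounds meet at 2, so that is the treewidth.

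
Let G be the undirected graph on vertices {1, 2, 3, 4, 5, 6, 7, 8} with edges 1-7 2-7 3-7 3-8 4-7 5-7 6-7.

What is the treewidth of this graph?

1

A width-1 tree decomposition is:
Bags: B1 = {6, 7}  B2 = {2, 7}  B3 = {1, 7}  B4 = {5, 7}  B5 = {4, 7}  B6 = {3, 7}  B7 = {3, 8}
Tree: B1–B2, B2–B3, B3–B4, B4–B5, B4–B6, B6–B7
Each bag holds 2 vertices, so the decomposition has width 1, which upper-bounds the treewidth. Any graph with an edge has treewidth ≥ 1, and G has the edge 7–6. Hence tw(G) = 1 exactly.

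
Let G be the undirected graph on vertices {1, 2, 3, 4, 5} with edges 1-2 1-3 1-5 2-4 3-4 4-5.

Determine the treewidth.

2

A width-2 tree decomposition is:
Bags: B1 = {1, 2, 4}  B2 = {1, 4, 5}  B3 = {1, 3, 4}
Tree: B1–B2, B2–B3
Every bag has size at most 3, so the width is 3 − 1 = 2 and tw(G) ≤ 2. The edges 2–4–5–1–2 form a cycle, so G is not a tree and its treewidth is at least 2. The upper and lower bounds meet at 2, so that is the treewidth.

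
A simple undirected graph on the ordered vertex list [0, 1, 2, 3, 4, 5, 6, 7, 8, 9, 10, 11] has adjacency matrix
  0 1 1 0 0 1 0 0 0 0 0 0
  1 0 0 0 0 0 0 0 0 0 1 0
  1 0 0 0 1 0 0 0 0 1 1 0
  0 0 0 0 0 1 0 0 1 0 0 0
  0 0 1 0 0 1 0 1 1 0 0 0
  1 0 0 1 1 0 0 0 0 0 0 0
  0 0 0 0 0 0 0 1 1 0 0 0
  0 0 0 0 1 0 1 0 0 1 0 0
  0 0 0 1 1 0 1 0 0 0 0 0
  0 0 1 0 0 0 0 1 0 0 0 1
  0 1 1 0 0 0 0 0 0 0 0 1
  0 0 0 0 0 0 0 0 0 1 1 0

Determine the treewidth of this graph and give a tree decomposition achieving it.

Treewidth 3.
One such decomposition:
Bags: B1 = {1, 9, 10, 11}  B2 = {1, 2, 9, 10}  B3 = {0, 1, 2, 9}  B4 = {0, 2, 7, 9}  B5 = {0, 2, 4, 7}  B6 = {0, 4, 5, 7}  B7 = {4, 5, 6, 7}  B8 = {4, 5, 6, 8}  B9 = {3, 5, 6, 8}
Tree: B1–B2, B2–B3, B3–B4, B4–B5, B5–B6, B6–B7, B7–B8, B8–B9

The largest bag has 4 vertices, giving width 3; this decomposition certifies tw(G) ≤ 3. For the lower bound: the 4 vertex sets {1,10,11}, {9}, {2}, {0,4,5,7} are disjoint, each induces a connected subgraph, and every pair is joined by at least one edge of G. Contracting each set to a single vertex therefore yields K_{4} as a minor, and since treewidth is minor-monotone, tw(G) ≥ tw(K_{4}) = 3. Hence tw(G) = 3 exactly.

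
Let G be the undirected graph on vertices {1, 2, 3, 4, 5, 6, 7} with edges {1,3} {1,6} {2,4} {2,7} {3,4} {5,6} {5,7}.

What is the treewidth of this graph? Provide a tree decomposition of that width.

Every bag has size at most 3, so the width is 3 − 1 = 2 and tw(G) ≤ 2. Since 5–6–1–3–4–2–7–5 is a cycle in G, G is not acyclic. Forests are exactly the graphs of treewidth ≤ 1, so tw(G) ≥ 2. Combining the bounds, tw(G) = 2.

Treewidth 2.
One optimal decomposition is:
Bags: B1 = {1, 5, 6}  B2 = {1, 3, 5}  B3 = {3, 4, 5}  B4 = {2, 4, 5}  B5 = {2, 5, 7}
Tree: B1–B2, B2–B3, B3–B4, B4–B5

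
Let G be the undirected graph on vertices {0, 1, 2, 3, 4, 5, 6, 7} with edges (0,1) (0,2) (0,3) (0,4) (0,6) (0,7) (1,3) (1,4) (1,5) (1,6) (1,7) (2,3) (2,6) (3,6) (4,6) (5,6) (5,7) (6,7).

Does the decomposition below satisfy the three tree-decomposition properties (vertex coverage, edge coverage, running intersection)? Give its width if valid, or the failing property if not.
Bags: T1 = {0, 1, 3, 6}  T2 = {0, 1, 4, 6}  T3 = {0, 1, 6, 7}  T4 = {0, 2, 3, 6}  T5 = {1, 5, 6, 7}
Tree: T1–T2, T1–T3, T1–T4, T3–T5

Yes; width 3.

Vertex coverage: the bags together contain {0, 1, 2, 3, 4, 5, 6, 7}, the full vertex set. Edge coverage: each edge of G has both endpoints in at least one bag. Running intersection: for every vertex, the bags containing it form a connected subtree. All three properties hold, so this is a valid tree decomposition of width max|bag| − 1 = 3, and hence tw(G) ≤ 3.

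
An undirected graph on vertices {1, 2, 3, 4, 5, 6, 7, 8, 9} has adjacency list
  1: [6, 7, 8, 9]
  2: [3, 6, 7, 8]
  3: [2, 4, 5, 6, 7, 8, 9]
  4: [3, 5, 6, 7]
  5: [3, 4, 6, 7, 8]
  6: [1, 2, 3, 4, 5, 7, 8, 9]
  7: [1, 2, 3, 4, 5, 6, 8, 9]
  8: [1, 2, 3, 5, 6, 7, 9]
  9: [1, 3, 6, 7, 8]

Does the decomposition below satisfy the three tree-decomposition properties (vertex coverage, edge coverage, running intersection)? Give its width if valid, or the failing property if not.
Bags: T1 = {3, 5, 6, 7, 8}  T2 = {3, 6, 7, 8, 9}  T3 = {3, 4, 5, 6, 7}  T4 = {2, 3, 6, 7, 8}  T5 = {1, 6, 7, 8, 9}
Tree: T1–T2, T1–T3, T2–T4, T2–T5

Yes; width 4.

Checking the three conditions: (i) the bags cover all of {1, 2, 3, 4, 5, 6, 7, 8, 9}; (ii) for each edge, some bag contains both endpoints; (iii) the bags containing any fixed vertex form a subtree. All hold, so the decomposition is valid with width 5 − 1 = 4.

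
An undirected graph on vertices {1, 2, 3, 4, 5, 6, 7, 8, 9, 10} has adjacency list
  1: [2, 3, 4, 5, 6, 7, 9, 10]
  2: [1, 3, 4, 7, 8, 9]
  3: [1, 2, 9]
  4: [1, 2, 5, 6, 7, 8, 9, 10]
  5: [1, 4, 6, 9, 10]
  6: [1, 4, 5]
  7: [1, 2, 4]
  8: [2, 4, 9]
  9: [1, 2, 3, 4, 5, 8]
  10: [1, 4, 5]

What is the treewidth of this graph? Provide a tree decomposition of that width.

Treewidth 3.
One optimal decomposition is:
Bags: B1 = {1, 2, 3, 9}  B2 = {1, 2, 4, 9}  B3 = {1, 4, 5, 9}  B4 = {2, 4, 8, 9}  B5 = {1, 2, 4, 7}  B6 = {1, 4, 5, 6}  B7 = {1, 4, 5, 10}
Tree: B1–B2, B2–B3, B2–B4, B2–B5, B3–B6, B3–B7

The largest bag has 4 vertices, giving width 3; this decomposition certifies tw(G) ≤ 3. On the other hand G contains the 4-clique {2, 4, 8, 9}. A clique must lie in a single bag of any decomposition, so no decomposition can have width below 3. Hence tw(G) = 3 exactly.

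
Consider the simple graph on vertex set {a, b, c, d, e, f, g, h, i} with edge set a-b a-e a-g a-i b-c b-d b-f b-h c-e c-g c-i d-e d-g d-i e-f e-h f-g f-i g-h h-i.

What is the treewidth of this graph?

4

A width-4 tree decomposition is:
Bags: B1 = {b, e, f, g, i}  B2 = {b, c, e, g, i}  B3 = {b, e, g, h, i}  B4 = {b, d, e, g, i}  B5 = {a, b, e, g, i}
Tree: B1–B2, B2–B3, B3–B4, B4–B5
The largest bag has 5 vertices, giving width 4; this decomposition certifies tw(G) ≤ 4. For the lower bound: the 5 vertex sets {b,f}, {c,i}, {e,h}, {g}, {d} are disjoint, each induces a connected subgraph, and every pair is joined by at least one edge of G. Contracting each set to a single vertex therefore yields K_{5} as a minor, and since treewidth is minor-monotone, tw(G) ≥ tw(K_{5}) = 4. Therefore the treewidth is 4.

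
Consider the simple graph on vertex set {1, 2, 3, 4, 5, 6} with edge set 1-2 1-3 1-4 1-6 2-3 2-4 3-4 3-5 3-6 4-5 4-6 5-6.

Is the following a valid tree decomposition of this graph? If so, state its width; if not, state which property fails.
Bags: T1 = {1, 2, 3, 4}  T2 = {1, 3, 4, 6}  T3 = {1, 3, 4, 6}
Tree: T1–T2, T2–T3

A tree decomposition must satisfy three properties: every vertex lies in some bag; for every edge, both endpoints lie together in some bag; and for every vertex, the bags containing it form a connected subtree. Here vertex 5 appears in no bag, so the decomposition is invalid.

No — vertex 5 appears in no bag.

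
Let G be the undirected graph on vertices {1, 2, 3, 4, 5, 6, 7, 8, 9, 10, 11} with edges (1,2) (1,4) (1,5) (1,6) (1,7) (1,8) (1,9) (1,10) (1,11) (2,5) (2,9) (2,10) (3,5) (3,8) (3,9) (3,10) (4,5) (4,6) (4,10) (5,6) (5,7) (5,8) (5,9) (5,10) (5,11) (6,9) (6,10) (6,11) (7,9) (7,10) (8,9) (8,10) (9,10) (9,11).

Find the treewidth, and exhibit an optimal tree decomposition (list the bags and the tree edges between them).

Each bag holds 5 vertices, so the decomposition has width 4, which upper-bounds the treewidth. Conversely, {1, 5, 8, 9, 10} is a clique of size 5, and the vertices of any clique must share a bag in every tree decomposition; so some bag has ≥ 5 vertices and tw(G) ≥ 4. Therefore the treewidth is 4.

Treewidth 4.
One such decomposition:
Bags: B1 = {1, 5, 6, 9, 10}  B2 = {1, 5, 8, 9, 10}  B3 = {1, 5, 7, 9, 10}  B4 = {3, 5, 8, 9, 10}  B5 = {1, 5, 6, 9, 11}  B6 = {1, 4, 5, 6, 10}  B7 = {1, 2, 5, 9, 10}
Tree: B1–B2, B2–B3, B2–B4, B1–B5, B1–B6, B3–B7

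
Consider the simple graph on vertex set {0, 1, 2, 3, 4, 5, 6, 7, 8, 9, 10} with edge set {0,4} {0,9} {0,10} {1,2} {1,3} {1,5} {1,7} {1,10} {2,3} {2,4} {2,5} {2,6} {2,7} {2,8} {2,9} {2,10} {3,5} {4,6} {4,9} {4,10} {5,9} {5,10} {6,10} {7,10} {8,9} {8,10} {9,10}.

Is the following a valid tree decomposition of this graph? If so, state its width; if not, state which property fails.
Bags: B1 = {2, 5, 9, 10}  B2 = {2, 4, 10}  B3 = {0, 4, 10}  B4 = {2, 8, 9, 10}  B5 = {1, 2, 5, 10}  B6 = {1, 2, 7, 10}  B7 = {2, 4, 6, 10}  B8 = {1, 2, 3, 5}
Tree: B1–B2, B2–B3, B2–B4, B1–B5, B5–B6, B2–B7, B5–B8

A tree decomposition must satisfy three properties: every vertex lies in some bag; for every edge, both endpoints lie together in some bag; and for every vertex, the bags containing it form a connected subtree. Here edge (9,4) lies in no bag, so the decomposition is invalid.

No — edge (9,4) lies in no bag.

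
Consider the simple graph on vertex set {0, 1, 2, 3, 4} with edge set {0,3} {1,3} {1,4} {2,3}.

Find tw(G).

A width-1 tree decomposition is:
Bags: B1 = {1, 4}  B2 = {1, 3}  B3 = {2, 3}  B4 = {0, 3}
Tree: B1–B2, B2–B3, B3–B4
Each bag holds 2 vertices, so the decomposition has width 1, which upper-bounds the treewidth. G has an edge, so its treewidth is at least 1. Hence tw(G) = 1 exactly.

1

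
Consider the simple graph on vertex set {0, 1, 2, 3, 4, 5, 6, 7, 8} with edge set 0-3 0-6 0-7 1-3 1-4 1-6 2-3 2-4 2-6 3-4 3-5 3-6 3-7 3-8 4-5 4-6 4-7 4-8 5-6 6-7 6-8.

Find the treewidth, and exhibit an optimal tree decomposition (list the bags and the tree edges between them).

Treewidth 3.
Bags: B1 = {2, 3, 4, 6}  B2 = {3, 4, 5, 6}  B3 = {3, 4, 6, 7}  B4 = {3, 4, 6, 8}  B5 = {0, 3, 6, 7}  B6 = {1, 3, 4, 6}
Tree: B1–B2, B2–B3, B1–B4, B3–B5, B2–B6

Every bag has size at most 4, so the width is 4 − 1 = 3 and tw(G) ≤ 3. On the other hand G contains the 4-clique {0, 3, 6, 7}. A clique must lie in a single bag of any decomposition, so no decomposition can have width below 3. Hence tw(G) = 3 exactly.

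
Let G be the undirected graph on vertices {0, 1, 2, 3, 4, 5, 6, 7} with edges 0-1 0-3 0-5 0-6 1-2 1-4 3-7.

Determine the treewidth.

A width-1 tree decomposition is:
Bags: B1 = {0, 3}  B2 = {3, 7}  B3 = {0, 1}  B4 = {0, 6}  B5 = {0, 5}  B6 = {1, 2}  B7 = {1, 4}
Tree: B1–B2, B1–B3, B1–B4, B3–B5, B3–B6, B6–B7
The largest bag has 2 vertices, giving width 1; this decomposition certifies tw(G) ≤ 1. G has an edge, so its treewidth is at least 1. The upper and lower bounds meet at 1, so that is the treewidth.

1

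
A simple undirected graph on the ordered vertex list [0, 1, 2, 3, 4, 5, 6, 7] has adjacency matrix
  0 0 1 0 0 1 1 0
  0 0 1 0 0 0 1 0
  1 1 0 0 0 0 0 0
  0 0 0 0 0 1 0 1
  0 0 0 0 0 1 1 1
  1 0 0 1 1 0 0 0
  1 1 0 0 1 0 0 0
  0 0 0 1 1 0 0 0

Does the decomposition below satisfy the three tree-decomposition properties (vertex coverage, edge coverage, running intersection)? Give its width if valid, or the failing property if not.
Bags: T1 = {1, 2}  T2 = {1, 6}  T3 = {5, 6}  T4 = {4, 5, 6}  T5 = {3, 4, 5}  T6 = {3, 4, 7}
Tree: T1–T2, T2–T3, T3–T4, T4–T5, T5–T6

A tree decomposition must satisfy three properties: every vertex lies in some bag; for every edge, both endpoints lie together in some bag; and for every vertex, the bags containing it form a connected subtree. Here vertex 0 appears in no bag, so the decomposition is invalid.

No — vertex 0 appears in no bag.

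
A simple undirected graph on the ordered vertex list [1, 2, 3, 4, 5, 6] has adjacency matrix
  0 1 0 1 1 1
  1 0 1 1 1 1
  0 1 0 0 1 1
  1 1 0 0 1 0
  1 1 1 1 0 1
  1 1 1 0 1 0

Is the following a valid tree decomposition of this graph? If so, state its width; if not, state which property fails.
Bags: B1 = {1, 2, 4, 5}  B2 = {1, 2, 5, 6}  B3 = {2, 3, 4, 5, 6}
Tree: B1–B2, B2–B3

No — bags containing vertex 4 are not connected in the tree.

A tree decomposition must satisfy three properties: every vertex lies in some bag; for every edge, both endpoints lie together in some bag; and for every vertex, the bags containing it form a connected subtree. Here bags containing vertex 4 are not connected in the tree, so the decomposition is invalid.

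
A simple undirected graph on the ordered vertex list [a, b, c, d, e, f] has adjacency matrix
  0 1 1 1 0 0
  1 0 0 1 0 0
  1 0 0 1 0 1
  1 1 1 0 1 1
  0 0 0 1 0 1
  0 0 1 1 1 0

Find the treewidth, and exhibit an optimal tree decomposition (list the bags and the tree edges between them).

Treewidth 2.
One optimal decomposition is:
Bags: B1 = {a, c, d}  B2 = {c, d, f}  B3 = {a, b, d}  B4 = {d, e, f}
Tree: B1–B2, B1–B3, B2–B4

Each bag holds 3 vertices, so the decomposition has width 2, which upper-bounds the treewidth. Conversely, {a, c, d} is a clique of size 3, and the vertices of any clique must share a bag in every tree decomposition; so some bag has ≥ 3 vertices and tw(G) ≥ 2. Combining the bounds, tw(G) = 2.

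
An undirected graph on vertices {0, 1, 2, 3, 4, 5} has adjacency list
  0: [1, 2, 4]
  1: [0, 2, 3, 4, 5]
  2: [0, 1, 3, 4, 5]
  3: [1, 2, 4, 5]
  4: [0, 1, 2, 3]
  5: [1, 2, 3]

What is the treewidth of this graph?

A width-3 tree decomposition is:
Bags: B1 = {1, 2, 3, 4}  B2 = {0, 1, 2, 4}  B3 = {1, 2, 3, 5}
Tree: B1–B2, B1–B3
Every bag has size at most 4, so the width is 4 − 1 = 3 and tw(G) ≤ 3. On the other hand G contains the 4-clique {0, 1, 2, 4}. A clique must lie in a single bag of any decomposition, so no decomposition can have width below 3. Combining the bounds, tw(G) = 3.

3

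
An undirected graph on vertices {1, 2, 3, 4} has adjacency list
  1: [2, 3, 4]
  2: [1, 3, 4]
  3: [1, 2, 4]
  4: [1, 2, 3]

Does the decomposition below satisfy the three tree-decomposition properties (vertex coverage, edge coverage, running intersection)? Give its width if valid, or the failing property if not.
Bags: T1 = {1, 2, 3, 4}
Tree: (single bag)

Yes; width 3.

Checking the three conditions: (i) the bags cover all of {1, 2, 3, 4}; (ii) for each edge, some bag contains both endpoints; (iii) the bags containing any fixed vertex form a subtree. All hold, so the decomposition is valid with width 4 − 1 = 3.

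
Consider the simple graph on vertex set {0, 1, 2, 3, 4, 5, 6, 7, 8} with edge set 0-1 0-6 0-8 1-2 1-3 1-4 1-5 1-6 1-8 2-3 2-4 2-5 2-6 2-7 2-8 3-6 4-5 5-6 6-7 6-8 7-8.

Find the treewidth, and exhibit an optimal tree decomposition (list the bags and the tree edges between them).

Treewidth 3.
One such decomposition:
Bags: B1 = {1, 2, 6, 8}  B2 = {1, 2, 3, 6}  B3 = {1, 2, 5, 6}  B4 = {1, 2, 4, 5}  B5 = {2, 6, 7, 8}  B6 = {0, 1, 6, 8}
Tree: B1–B2, B2–B3, B3–B4, B1–B5, B1–B6

Each bag holds 4 vertices, so the decomposition has width 3, which upper-bounds the treewidth. For the lower bound, the 4 vertices {0, 1, 6, 8} are pairwise adjacent, and any tree decomposition puts a clique entirely inside one bag — forcing width ≥ 3. The upper and lower bounds meet at 3, so that is the treewidth.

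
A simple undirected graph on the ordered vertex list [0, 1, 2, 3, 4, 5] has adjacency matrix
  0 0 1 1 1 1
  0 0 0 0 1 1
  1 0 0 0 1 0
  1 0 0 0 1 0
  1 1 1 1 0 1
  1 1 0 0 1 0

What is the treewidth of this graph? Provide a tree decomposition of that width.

Treewidth 2.
One such decomposition:
Bags: B1 = {1, 4, 5}  B2 = {0, 4, 5}  B3 = {0, 3, 4}  B4 = {0, 2, 4}
Tree: B1–B2, B2–B3, B3–B4

The largest bag has 3 vertices, giving width 2; this decomposition certifies tw(G) ≤ 2. Conversely, {0, 2, 4} is a clique of size 3, and the vertices of any clique must share a bag in every tree decomposition; so some bag has ≥ 3 vertices and tw(G) ≥ 2. Combining the bounds, tw(G) = 2.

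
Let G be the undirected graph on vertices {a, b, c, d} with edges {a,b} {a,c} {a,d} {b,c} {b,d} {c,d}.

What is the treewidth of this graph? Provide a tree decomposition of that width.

With just one bag of size 4, the width is 4 − 1 = 3, so tw(G) ≤ 3. For the lower bound, the 4 vertices {a, b, c, d} are pairwise adjacent, and any tree decomposition puts a clique entirely inside one bag — forcing width ≥ 3. Hence tw(G) = 3 exactly.

Treewidth 3.
Bags: B1 = {a, b, c, d}
Tree: (single bag)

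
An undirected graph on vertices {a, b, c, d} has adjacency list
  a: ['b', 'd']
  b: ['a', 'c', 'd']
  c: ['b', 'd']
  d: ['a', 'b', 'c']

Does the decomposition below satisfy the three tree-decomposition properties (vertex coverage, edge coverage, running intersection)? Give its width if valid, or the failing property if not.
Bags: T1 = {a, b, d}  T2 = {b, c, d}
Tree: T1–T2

Yes; width 2.

Every vertex of G appears in some bag (union = {a, b, c, d}); every edge is covered by a bag; and for each vertex v the set of bags containing v is connected in the bag tree. The decomposition is therefore valid. The largest bag has 3 vertices, so the width is 2.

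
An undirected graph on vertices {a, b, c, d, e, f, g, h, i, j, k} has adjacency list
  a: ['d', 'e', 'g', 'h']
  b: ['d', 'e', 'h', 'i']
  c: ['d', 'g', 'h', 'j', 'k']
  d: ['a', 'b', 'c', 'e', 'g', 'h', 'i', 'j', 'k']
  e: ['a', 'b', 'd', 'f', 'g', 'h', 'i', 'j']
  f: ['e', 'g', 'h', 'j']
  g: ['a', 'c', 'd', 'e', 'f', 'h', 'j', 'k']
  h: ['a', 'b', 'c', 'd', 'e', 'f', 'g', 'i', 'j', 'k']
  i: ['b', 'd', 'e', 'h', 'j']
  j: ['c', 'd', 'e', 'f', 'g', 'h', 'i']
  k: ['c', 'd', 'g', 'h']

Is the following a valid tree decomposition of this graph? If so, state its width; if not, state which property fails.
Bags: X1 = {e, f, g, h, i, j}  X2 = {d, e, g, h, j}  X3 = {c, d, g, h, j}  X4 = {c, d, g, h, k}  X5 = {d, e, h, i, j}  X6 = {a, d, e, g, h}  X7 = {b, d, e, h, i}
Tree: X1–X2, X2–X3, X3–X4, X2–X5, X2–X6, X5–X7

No — bags containing vertex i are not connected in the tree.

A tree decomposition must satisfy three properties: every vertex lies in some bag; for every edge, both endpoints lie together in some bag; and for every vertex, the bags containing it form a connected subtree. Here bags containing vertex i are not connected in the tree, so the decomposition is invalid.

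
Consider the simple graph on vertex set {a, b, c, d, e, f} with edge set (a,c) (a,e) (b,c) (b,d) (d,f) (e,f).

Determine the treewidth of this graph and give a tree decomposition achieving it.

Each bag holds 3 vertices, so the decomposition has width 2, which upper-bounds the treewidth. The edges d–b–c–a–e–f–d form a cycle, so G is not a tree and its treewidth is at least 2. Therefore the treewidth is 2.

Treewidth 2.
One such decomposition:
Bags: B1 = {b, c, d}  B2 = {a, c, d}  B3 = {a, d, e}  B4 = {d, e, f}
Tree: B1–B2, B2–B3, B3–B4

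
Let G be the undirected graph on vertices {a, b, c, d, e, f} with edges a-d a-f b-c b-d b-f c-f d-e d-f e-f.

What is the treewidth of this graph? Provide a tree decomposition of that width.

Treewidth 2.
One such decomposition:
Bags: B1 = {b, d, f}  B2 = {d, e, f}  B3 = {a, d, f}  B4 = {b, c, f}
Tree: B1–B2, B1–B3, B1–B4

The largest bag has 3 vertices, giving width 2; this decomposition certifies tw(G) ≤ 2. Conversely, {d, e, f} is a clique of size 3, and the vertices of any clique must share a bag in every tree decomposition; so some bag has ≥ 3 vertices and tw(G) ≥ 2. Combining the bounds, tw(G) = 2.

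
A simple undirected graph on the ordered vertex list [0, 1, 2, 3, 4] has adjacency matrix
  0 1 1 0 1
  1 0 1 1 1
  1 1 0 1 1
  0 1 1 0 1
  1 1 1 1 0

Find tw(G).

3

A width-3 tree decomposition is:
Bags: B1 = {1, 2, 3, 4}  B2 = {0, 1, 2, 4}
Tree: B1–B2
The largest bag has 4 vertices, giving width 3; this decomposition certifies tw(G) ≤ 3. On the other hand G contains the 4-clique {0, 1, 2, 4}. A clique must lie in a single bag of any decomposition, so no decomposition can have width below 3. Combining the bounds, tw(G) = 3.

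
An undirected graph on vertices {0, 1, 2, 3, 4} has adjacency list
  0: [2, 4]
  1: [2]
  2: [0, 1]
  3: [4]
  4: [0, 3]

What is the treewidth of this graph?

A width-1 tree decomposition is:
Bags: B1 = {3, 4}  B2 = {0, 4}  B3 = {0, 2}  B4 = {1, 2}
Tree: B1–B2, B2–B3, B3–B4
Every bag has size at most 2, so the width is 2 − 1 = 1 and tw(G) ≤ 1. G has an edge, so its treewidth is at least 1. The upper and lower bounds meet at 1, so that is the treewidth.

1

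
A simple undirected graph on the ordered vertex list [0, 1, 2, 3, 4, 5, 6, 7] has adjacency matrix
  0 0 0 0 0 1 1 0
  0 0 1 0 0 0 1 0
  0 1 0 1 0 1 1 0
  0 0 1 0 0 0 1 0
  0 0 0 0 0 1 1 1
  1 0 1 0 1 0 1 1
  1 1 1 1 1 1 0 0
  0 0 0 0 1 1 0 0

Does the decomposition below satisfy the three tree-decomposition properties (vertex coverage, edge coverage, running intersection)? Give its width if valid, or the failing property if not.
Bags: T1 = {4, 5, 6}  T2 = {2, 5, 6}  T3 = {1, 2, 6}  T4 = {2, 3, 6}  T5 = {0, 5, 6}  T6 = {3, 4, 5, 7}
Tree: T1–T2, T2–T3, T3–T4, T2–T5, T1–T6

A tree decomposition must satisfy three properties: every vertex lies in some bag; for every edge, both endpoints lie together in some bag; and for every vertex, the bags containing it form a connected subtree. Here bags containing vertex 3 are not connected in the tree, so the decomposition is invalid.

No — bags containing vertex 3 are not connected in the tree.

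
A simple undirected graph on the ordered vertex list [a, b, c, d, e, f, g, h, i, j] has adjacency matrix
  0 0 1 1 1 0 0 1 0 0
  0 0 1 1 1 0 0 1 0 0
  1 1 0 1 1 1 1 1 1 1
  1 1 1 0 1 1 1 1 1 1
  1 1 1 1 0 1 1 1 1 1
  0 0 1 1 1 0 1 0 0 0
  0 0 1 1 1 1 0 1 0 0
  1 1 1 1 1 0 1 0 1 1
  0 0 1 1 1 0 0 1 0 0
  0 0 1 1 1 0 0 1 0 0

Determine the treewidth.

A width-4 tree decomposition is:
Bags: B1 = {b, c, d, e, h}  B2 = {c, d, e, h, i}  B3 = {c, d, e, h, j}  B4 = {a, c, d, e, h}  B5 = {c, d, e, g, h}  B6 = {c, d, e, f, g}
Tree: B1–B2, B1–B3, B1–B4, B4–B5, B5–B6
Each bag holds 5 vertices, so the decomposition has width 4, which upper-bounds the treewidth. Conversely, {c, d, e, g, h} is a clique of size 5, and the vertices of any clique must share a bag in every tree decomposition; so some bag has ≥ 5 vertices and tw(G) ≥ 4. Therefore the treewidth is 4.

4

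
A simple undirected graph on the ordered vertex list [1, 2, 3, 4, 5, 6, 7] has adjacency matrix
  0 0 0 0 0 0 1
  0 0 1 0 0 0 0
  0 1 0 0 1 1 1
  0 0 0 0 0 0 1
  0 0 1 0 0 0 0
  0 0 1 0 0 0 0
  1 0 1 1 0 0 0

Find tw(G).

1

A width-1 tree decomposition is:
Bags: B1 = {3, 7}  B2 = {1, 7}  B3 = {2, 3}  B4 = {3, 6}  B5 = {4, 7}  B6 = {3, 5}
Tree: B1–B2, B1–B3, B1–B4, B1–B5, B1–B6
The largest bag has 2 vertices, giving width 1; this decomposition certifies tw(G) ≤ 1. Since G has at least one edge (e.g. 7–3), it is not an edgeless graph, so tw(G) ≥ 1. Combining the bounds, tw(G) = 1.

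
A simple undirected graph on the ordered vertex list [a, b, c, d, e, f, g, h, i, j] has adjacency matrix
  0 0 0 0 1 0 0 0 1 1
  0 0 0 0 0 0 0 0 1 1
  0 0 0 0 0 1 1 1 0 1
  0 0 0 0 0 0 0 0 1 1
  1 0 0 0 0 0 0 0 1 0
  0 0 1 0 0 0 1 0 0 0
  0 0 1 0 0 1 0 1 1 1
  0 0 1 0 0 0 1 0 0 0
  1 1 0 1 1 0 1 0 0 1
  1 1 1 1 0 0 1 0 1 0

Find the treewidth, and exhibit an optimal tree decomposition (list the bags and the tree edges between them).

Treewidth 2.
Bags: B1 = {a, i, j}  B2 = {g, i, j}  B3 = {b, i, j}  B4 = {d, i, j}  B5 = {a, e, i}  B6 = {c, g, j}  B7 = {c, f, g}  B8 = {c, g, h}
Tree: B1–B2, B2–B3, B3–B4, B1–B5, B2–B6, B6–B7, B6–B8

Each bag holds 3 vertices, so the decomposition has width 2, which upper-bounds the treewidth. For the lower bound, the 3 vertices {c, g, h} are pairwise adjacent, and any tree decomposition puts a clique entirely inside one bag — forcing width ≥ 2. Hence tw(G) = 2 exactly.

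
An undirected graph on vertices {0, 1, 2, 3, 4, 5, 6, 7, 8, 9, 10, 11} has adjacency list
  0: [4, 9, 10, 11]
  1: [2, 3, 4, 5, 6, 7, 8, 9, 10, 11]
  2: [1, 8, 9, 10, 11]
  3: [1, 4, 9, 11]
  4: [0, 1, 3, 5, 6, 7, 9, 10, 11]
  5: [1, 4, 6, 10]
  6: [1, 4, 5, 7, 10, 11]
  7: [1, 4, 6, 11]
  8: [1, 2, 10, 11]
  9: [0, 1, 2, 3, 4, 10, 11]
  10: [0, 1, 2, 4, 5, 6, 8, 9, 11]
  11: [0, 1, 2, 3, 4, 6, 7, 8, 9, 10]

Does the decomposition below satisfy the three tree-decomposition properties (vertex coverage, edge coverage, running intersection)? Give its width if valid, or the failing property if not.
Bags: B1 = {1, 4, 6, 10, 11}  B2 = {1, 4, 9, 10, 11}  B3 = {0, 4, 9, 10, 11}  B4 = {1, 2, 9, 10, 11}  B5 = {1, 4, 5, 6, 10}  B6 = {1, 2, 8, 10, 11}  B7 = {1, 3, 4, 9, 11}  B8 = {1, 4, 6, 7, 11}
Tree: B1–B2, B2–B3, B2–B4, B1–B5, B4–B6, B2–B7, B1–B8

Yes; width 4.

Checking the three conditions: (i) the bags cover all of {0, 1, 2, 3, 4, 5, 6, 7, 8, 9, 10, 11}; (ii) for each edge, some bag contains both endpoints; (iii) the bags containing any fixed vertex form a subtree. All hold, so the decomposition is valid with width 5 − 1 = 4.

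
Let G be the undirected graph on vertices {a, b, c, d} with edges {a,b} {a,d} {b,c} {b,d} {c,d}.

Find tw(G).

A width-2 tree decomposition is:
Bags: B1 = {a, b, d}  B2 = {b, c, d}
Tree: B1–B2
The largest bag has 3 vertices, giving width 2; this decomposition certifies tw(G) ≤ 2. On the other hand G contains the 3-clique {b, c, d}. A clique must lie in a single bag of any decomposition, so no decomposition can have width below 2. Combining the bounds, tw(G) = 2.

2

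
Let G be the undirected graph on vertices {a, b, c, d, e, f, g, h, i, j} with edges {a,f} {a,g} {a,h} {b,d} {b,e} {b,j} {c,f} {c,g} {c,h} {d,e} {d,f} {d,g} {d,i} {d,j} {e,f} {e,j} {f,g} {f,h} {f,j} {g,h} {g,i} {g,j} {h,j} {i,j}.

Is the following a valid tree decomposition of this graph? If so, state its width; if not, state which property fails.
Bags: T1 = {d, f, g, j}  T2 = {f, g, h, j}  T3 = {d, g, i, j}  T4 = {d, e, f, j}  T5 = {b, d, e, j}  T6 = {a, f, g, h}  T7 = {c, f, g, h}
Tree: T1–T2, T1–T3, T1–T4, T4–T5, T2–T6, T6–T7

Every vertex of G appears in some bag (union = {a, b, c, d, e, f, g, h, i, j}); every edge is covered by a bag; and for each vertex v the set of bags containing v is connected in the bag tree. The decomposition is therefore valid. The largest bag has 4 vertices, so the width is 3.

Yes; width 3.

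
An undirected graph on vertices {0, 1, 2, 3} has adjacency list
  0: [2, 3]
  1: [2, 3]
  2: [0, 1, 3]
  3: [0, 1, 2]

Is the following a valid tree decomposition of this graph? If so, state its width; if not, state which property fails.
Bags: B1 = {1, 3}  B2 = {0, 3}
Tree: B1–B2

No — vertex 2 appears in no bag.

A tree decomposition must satisfy three properties: every vertex lies in some bag; for every edge, both endpoints lie together in some bag; and for every vertex, the bags containing it form a connected subtree. Here vertex 2 appears in no bag, so the decomposition is invalid.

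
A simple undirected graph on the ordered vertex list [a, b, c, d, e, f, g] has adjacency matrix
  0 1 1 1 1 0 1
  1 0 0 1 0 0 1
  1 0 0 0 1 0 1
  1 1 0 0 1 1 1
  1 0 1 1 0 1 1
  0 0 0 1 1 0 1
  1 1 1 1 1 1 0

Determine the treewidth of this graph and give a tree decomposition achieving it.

Each bag holds 4 vertices, so the decomposition has width 3, which upper-bounds the treewidth. On the other hand G contains the 4-clique {d, e, f, g}. A clique must lie in a single bag of any decomposition, so no decomposition can have width below 3. Hence tw(G) = 3 exactly.

Treewidth 3.
Bags: B1 = {a, d, e, g}  B2 = {a, c, e, g}  B3 = {d, e, f, g}  B4 = {a, b, d, g}
Tree: B1–B2, B1–B3, B1–B4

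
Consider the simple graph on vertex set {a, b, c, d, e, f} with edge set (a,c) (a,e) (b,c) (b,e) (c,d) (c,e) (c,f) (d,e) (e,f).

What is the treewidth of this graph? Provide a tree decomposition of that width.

Treewidth 2.
One such decomposition:
Bags: B1 = {c, d, e}  B2 = {c, e, f}  B3 = {a, c, e}  B4 = {b, c, e}
Tree: B1–B2, B2–B3, B3–B4

Each bag holds 3 vertices, so the decomposition has width 2, which upper-bounds the treewidth. Conversely, {c, d, e} is a clique of size 3, and the vertices of any clique must share a bag in every tree decomposition; so some bag has ≥ 3 vertices and tw(G) ≥ 2. Therefore the treewidth is 2.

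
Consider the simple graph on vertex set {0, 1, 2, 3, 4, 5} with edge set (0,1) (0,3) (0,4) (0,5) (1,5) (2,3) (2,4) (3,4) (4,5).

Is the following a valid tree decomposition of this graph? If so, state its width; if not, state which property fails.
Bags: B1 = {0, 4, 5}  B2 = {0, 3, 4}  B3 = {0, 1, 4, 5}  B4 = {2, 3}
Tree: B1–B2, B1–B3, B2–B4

No — edge (4,2) lies in no bag.

A tree decomposition must satisfy three properties: every vertex lies in some bag; for every edge, both endpoints lie together in some bag; and for every vertex, the bags containing it form a connected subtree. Here edge (4,2) lies in no bag, so the decomposition is invalid.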